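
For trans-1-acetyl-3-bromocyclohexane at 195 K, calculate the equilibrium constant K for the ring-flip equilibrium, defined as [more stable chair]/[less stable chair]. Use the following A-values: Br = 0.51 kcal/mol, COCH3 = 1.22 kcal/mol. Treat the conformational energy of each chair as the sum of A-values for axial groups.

C1 and C3 have the same parity, so for the trans isomer the two substituents are one axial and one equatorial in each chair.
Chair I (bromo axial, acetyl equatorial): E = 0.51 kcal/mol; chair II (bromo equatorial, acetyl axial): E = 1.22 kcal/mol.
ΔG = 0.71 kcal/mol between the two chairs.
K = exp(ΔG/RT) with R = 1.987×10⁻³ kcal mol⁻¹ K⁻¹ and T = 195 K gives K ≈ 6.25.

K ≈ 6.25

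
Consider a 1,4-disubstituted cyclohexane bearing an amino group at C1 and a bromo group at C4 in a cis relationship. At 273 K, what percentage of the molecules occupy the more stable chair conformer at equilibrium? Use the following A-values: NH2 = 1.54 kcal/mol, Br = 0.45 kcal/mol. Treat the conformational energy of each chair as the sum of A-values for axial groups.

C1 and C4 have opposite parity, so for the cis isomer the two substituents are one axial and one equatorial in each chair.
Chair I (amino axial, bromo equatorial): E = 1.54 kcal/mol; chair II (amino equatorial, bromo axial): E = 0.45 kcal/mol.
ΔG = 1.09 kcal/mol between the two chairs.
K = exp(ΔG/RT) with R = 1.987×10⁻³ kcal mol⁻¹ K⁻¹ and T = 273 K gives K ≈ 7.46.
Fraction in the lower-energy chair = K/(K+1) = 88.2%.

88.2%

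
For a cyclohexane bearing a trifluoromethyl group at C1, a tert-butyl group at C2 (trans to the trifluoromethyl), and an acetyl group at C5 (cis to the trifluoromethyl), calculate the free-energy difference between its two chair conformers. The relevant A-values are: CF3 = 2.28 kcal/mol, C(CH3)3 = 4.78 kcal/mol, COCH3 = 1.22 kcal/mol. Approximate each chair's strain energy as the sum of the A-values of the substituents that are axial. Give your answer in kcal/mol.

8.28 kcal/mol

Chair I (trifluoromethyl axial, tert-butyl axial, acetyl axial): E = 8.28 kcal/mol.
Chair II (trifluoromethyl equatorial, tert-butyl equatorial, acetyl equatorial): E = 0.00 kcal/mol.
ΔE = 8.28 − 0.00 = 8.28 kcal/mol; chair II is more stable.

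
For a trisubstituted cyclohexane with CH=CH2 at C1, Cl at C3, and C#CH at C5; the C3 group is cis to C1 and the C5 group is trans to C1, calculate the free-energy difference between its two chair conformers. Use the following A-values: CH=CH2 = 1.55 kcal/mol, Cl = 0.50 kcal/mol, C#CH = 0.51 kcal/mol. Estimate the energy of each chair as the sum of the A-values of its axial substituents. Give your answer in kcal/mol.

Chair I (vinyl axial, chloro axial, ethynyl equatorial): E = 2.05 kcal/mol.
Chair II (vinyl equatorial, chloro equatorial, ethynyl axial): E = 0.51 kcal/mol.
ΔE = 2.05 − 0.51 = 1.54 kcal/mol; chair II is more stable.

1.54 kcal/mol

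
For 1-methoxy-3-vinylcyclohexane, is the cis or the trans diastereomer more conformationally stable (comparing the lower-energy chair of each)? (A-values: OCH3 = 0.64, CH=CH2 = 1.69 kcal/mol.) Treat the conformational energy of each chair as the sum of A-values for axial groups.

At 1,3 positions (parity same): cis → (e,e or a,a); trans → (a,e or e,a).
Best chair for cis: E = 0.00 kcal/mol; best chair for trans: E = 0.64 kcal/mol.
The cis isomer is lower by 0.64 kcal/mol.

cis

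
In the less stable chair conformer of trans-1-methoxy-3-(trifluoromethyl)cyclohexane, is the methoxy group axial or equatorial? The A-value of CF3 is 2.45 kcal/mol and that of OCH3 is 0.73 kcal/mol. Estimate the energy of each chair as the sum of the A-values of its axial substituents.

equatorial

C1 and C3 have the same parity, so for the trans isomer the two substituents are one axial and one equatorial in each chair.
Chair I (trifluoromethyl axial, methoxy equatorial): E = 2.45 kcal/mol.
Chair II (trifluoromethyl equatorial, methoxy axial): E = 0.73 kcal/mol.
Chair I is the less stable (higher-energy) conformer, and in that chair the methoxy group is equatorial.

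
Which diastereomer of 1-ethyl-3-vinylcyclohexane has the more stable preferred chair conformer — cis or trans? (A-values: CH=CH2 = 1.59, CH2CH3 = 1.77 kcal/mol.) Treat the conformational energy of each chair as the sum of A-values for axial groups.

At 1,3 positions (parity same): cis → (e,e or a,a); trans → (a,e or e,a).
Best chair for cis: E = 0.00 kcal/mol; best chair for trans: E = 1.59 kcal/mol.
The cis isomer is lower by 1.59 kcal/mol.

cis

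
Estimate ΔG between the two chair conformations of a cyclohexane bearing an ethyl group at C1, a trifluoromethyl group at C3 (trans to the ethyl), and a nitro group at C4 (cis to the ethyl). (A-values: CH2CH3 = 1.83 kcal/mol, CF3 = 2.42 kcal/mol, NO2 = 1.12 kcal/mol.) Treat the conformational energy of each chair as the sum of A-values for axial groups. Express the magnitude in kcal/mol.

Chair I (ethyl axial, trifluoromethyl equatorial, nitro equatorial): E = 1.83 kcal/mol.
Chair II (ethyl equatorial, trifluoromethyl axial, nitro axial): E = 3.54 kcal/mol.
ΔE = 3.54 − 1.83 = 1.71 kcal/mol; chair I is more stable.

1.71 kcal/mol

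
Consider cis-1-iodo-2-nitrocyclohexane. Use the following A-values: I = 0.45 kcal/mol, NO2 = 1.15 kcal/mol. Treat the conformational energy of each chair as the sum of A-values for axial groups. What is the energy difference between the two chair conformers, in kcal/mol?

0.70 kcal/mol

C1 and C2 have opposite parity, so for the cis isomer the two substituents are one axial and one equatorial in each chair.
Chair I (iodo axial, nitro equatorial): E = 0.45 kcal/mol.
Chair II (iodo equatorial, nitro axial): E = 1.15 kcal/mol.
ΔE = 1.15 − 0.45 = 0.70 kcal/mol; chair I is more stable.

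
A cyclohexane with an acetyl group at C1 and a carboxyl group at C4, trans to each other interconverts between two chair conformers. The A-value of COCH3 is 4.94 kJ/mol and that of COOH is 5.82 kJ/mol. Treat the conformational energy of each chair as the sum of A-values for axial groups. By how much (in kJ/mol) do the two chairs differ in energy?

C1 and C4 have opposite parity, so for the trans isomer the two substituents are e,e in one chair and a,a in the other.
Chair I (acetyl axial, carboxyl axial): E = 10.76 kJ/mol.
Chair II (acetyl equatorial, carboxyl equatorial): E = 0.00 kJ/mol.
ΔE = 10.76 − 0.00 = 10.76 kJ/mol; chair II is more stable.

10.76 kJ/mol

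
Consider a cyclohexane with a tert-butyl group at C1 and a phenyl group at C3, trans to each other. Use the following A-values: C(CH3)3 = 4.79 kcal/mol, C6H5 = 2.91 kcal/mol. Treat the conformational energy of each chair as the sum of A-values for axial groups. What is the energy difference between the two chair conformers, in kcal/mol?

1.88 kcal/mol

C1 and C3 have the same parity, so for the trans isomer the two substituents are one axial and one equatorial in each chair.
Chair I (tert-butyl axial, phenyl equatorial): E = 4.79 kcal/mol.
Chair II (tert-butyl equatorial, phenyl axial): E = 2.91 kcal/mol.
ΔE = 4.79 − 2.91 = 1.88 kcal/mol; chair II is more stable.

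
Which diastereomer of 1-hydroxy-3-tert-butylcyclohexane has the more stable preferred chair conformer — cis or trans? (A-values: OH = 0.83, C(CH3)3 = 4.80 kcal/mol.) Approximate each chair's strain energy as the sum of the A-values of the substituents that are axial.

cis

At 1,3 positions (parity same): cis → (e,e or a,a); trans → (a,e or e,a).
Best chair for cis: E = 0.00 kcal/mol; best chair for trans: E = 0.83 kcal/mol.
The cis isomer is lower by 0.83 kcal/mol.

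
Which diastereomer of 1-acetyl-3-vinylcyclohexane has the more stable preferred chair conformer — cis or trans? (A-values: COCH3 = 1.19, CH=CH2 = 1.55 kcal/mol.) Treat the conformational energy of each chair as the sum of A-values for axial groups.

cis

At 1,3 positions (parity same): cis → (e,e or a,a); trans → (a,e or e,a).
Best chair for cis: E = 0.00 kcal/mol; best chair for trans: E = 1.19 kcal/mol.
The cis isomer is lower by 1.19 kcal/mol.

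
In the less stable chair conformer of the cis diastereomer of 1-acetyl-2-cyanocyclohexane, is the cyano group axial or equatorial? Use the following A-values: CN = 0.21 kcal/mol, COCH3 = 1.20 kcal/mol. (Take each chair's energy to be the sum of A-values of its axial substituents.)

C1 and C2 have opposite parity, so for the cis isomer the two substituents are one axial and one equatorial in each chair.
Chair I (cyano axial, acetyl equatorial): E = 0.21 kcal/mol.
Chair II (cyano equatorial, acetyl axial): E = 1.20 kcal/mol.
Chair II is the less stable (higher-energy) conformer, and in that chair the cyano group is equatorial.

equatorial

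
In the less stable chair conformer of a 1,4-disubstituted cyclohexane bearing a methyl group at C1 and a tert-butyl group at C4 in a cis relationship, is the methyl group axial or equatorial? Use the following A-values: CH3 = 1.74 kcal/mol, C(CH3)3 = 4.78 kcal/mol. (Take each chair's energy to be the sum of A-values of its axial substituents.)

C1 and C4 have opposite parity, so for the cis isomer the two substituents are one axial and one equatorial in each chair.
Chair I (methyl axial, tert-butyl equatorial): E = 1.74 kcal/mol.
Chair II (methyl equatorial, tert-butyl axial): E = 4.78 kcal/mol.
Chair II is the less stable (higher-energy) conformer, and in that chair the methyl group is equatorial.

equatorial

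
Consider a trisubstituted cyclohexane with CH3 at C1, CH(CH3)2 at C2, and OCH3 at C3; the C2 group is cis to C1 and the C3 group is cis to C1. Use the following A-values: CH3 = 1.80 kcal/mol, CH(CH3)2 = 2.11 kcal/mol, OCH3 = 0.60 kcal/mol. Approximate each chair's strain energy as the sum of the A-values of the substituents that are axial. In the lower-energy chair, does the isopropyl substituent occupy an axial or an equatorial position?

Chair I (methyl axial, isopropyl equatorial, methoxy axial): E = 2.40 kcal/mol.
Chair II (methyl equatorial, isopropyl axial, methoxy equatorial): E = 2.11 kcal/mol.
Chair II is the more stable (lower-energy) conformer, and in that chair the isopropyl group is axial.

axial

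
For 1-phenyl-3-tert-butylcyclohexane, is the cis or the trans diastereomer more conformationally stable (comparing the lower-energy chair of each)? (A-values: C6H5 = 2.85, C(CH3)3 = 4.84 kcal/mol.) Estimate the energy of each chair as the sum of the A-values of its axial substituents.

At 1,3 positions (parity same): cis → (e,e or a,a); trans → (a,e or e,a).
Best chair for cis: E = 0.00 kcal/mol; best chair for trans: E = 2.85 kcal/mol.
The cis isomer is lower by 2.85 kcal/mol.

cis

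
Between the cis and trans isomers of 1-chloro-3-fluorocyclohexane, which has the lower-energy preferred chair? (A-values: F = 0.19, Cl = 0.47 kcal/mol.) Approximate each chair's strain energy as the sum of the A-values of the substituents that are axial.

cis

At 1,3 positions (parity same): cis → (e,e or a,a); trans → (a,e or e,a).
Best chair for cis: E = 0.00 kcal/mol; best chair for trans: E = 0.19 kcal/mol.
The cis isomer is lower by 0.19 kcal/mol.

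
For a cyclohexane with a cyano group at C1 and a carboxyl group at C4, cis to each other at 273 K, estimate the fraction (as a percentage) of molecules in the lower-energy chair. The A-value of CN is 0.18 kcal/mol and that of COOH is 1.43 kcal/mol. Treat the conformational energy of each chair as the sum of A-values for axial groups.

C1 and C4 have opposite parity, so for the cis isomer the two substituents are one axial and one equatorial in each chair.
Chair I (cyano axial, carboxyl equatorial): E = 0.18 kcal/mol; chair II (cyano equatorial, carboxyl axial): E = 1.43 kcal/mol.
ΔG = 1.25 kcal/mol between the two chairs.
K = exp(ΔG/RT) with R = 1.987×10⁻³ kcal mol⁻¹ K⁻¹ and T = 273 K gives K ≈ 10.
Fraction in the lower-energy chair = K/(K+1) = 90.9%.

90.9%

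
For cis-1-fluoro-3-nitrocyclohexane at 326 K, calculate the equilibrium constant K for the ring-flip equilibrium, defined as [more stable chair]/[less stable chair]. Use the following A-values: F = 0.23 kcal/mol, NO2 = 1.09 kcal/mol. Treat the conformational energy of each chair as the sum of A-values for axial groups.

K ≈ 7.67

C1 and C3 have the same parity, so for the cis isomer the two substituents are e,e in one chair and a,a in the other.
Chair I (fluoro axial, nitro axial): E = 1.32 kcal/mol; chair II (fluoro equatorial, nitro equatorial): E = 0.00 kcal/mol.
ΔG = 1.32 kcal/mol between the two chairs.
K = exp(ΔG/RT) with R = 1.987×10⁻³ kcal mol⁻¹ K⁻¹ and T = 326 K gives K ≈ 7.67.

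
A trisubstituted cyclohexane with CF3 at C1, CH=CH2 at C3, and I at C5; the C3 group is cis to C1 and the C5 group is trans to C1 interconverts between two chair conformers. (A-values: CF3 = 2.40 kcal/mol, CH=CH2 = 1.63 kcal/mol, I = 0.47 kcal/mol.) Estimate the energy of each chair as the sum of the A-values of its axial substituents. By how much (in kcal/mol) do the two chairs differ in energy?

3.56 kcal/mol

Chair I (trifluoromethyl axial, vinyl axial, iodo equatorial): E = 4.03 kcal/mol.
Chair II (trifluoromethyl equatorial, vinyl equatorial, iodo axial): E = 0.47 kcal/mol.
ΔE = 4.03 − 0.47 = 3.56 kcal/mol; chair II is more stable.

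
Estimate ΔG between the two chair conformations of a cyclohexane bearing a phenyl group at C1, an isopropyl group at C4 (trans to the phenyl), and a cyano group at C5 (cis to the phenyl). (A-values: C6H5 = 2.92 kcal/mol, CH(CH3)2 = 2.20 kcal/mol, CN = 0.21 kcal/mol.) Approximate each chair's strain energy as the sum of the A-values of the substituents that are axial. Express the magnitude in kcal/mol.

Chair I (phenyl axial, isopropyl axial, cyano axial): E = 5.33 kcal/mol.
Chair II (phenyl equatorial, isopropyl equatorial, cyano equatorial): E = 0.00 kcal/mol.
ΔE = 5.33 − 0.00 = 5.33 kcal/mol; chair II is more stable.

5.33 kcal/mol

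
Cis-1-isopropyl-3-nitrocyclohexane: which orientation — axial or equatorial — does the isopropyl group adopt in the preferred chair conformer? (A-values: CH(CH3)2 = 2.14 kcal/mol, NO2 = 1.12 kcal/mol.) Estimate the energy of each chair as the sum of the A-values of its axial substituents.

C1 and C3 have the same parity, so for the cis isomer the two substituents are e,e in one chair and a,a in the other.
Chair I (isopropyl axial, nitro axial): E = 3.26 kcal/mol.
Chair II (isopropyl equatorial, nitro equatorial): E = 0.00 kcal/mol.
Chair II is the more stable (lower-energy) conformer, and in that chair the isopropyl group is equatorial.

equatorial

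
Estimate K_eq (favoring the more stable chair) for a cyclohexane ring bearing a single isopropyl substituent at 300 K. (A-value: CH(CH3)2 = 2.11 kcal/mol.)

One chair has the isopropyl group axial (E = 2.11 kcal/mol) and the other has it equatorial (E = 0).
ΔG = 2.11 kcal/mol between the two chairs.
K = exp(ΔG/RT) with R = 1.987×10⁻³ kcal mol⁻¹ K⁻¹ and T = 300 K gives K ≈ 34.5.

K ≈ 34.5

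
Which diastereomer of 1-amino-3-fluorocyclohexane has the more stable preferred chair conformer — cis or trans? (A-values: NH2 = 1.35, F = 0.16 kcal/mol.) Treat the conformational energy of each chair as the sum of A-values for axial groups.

At 1,3 positions (parity same): cis → (e,e or a,a); trans → (a,e or e,a).
Best chair for cis: E = 0.00 kcal/mol; best chair for trans: E = 0.16 kcal/mol.
The cis isomer is lower by 0.16 kcal/mol.

cis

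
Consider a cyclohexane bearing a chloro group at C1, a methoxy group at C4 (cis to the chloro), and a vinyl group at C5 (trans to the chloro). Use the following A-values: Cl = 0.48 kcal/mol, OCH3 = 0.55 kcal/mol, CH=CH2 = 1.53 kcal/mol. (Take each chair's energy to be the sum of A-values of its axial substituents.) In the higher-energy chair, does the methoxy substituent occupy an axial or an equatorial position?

axial

Chair I (chloro axial, methoxy equatorial, vinyl equatorial): E = 0.48 kcal/mol.
Chair II (chloro equatorial, methoxy axial, vinyl axial): E = 2.08 kcal/mol.
Chair II is the less stable (higher-energy) conformer, and in that chair the methoxy group is axial.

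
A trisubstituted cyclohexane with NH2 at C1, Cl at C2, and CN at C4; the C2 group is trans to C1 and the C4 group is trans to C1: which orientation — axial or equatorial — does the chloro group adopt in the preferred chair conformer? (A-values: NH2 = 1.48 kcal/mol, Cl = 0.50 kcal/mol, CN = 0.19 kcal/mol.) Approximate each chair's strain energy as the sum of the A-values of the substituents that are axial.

Chair I (amino axial, chloro axial, cyano axial): E = 2.17 kcal/mol.
Chair II (amino equatorial, chloro equatorial, cyano equatorial): E = 0.00 kcal/mol.
Chair II is the more stable (lower-energy) conformer, and in that chair the chloro group is equatorial.

equatorial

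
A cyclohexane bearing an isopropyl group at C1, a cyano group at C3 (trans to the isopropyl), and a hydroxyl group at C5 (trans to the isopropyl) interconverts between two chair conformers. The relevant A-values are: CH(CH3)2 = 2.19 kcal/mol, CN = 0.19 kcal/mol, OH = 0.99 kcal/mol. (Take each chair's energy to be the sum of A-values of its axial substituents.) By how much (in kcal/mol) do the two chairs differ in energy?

1.01 kcal/mol

Chair I (isopropyl axial, cyano equatorial, hydroxyl equatorial): E = 2.19 kcal/mol.
Chair II (isopropyl equatorial, cyano axial, hydroxyl axial): E = 1.18 kcal/mol.
ΔE = 2.19 − 1.18 = 1.01 kcal/mol; chair II is more stable.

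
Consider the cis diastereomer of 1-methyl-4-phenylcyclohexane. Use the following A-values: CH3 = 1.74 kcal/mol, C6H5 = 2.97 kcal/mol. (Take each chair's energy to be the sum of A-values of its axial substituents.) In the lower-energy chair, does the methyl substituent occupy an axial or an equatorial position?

axial

C1 and C4 have opposite parity, so for the cis isomer the two substituents are one axial and one equatorial in each chair.
Chair I (methyl axial, phenyl equatorial): E = 1.74 kcal/mol.
Chair II (methyl equatorial, phenyl axial): E = 2.97 kcal/mol.
Chair I is the more stable (lower-energy) conformer, and in that chair the methyl group is axial.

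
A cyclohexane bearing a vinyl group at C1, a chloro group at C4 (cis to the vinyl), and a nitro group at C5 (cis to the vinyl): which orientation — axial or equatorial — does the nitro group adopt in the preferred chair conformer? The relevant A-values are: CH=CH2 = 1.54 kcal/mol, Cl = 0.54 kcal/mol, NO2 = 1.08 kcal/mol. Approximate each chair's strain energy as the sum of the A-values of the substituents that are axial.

Chair I (vinyl axial, chloro equatorial, nitro axial): E = 2.62 kcal/mol.
Chair II (vinyl equatorial, chloro axial, nitro equatorial): E = 0.54 kcal/mol.
Chair II is the more stable (lower-energy) conformer, and in that chair the nitro group is equatorial.

equatorial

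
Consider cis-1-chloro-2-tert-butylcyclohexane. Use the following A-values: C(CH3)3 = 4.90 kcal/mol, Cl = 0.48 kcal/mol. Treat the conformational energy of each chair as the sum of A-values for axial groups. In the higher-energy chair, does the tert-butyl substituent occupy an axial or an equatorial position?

C1 and C2 have opposite parity, so for the cis isomer the two substituents are one axial and one equatorial in each chair.
Chair I (tert-butyl axial, chloro equatorial): E = 4.90 kcal/mol.
Chair II (tert-butyl equatorial, chloro axial): E = 0.48 kcal/mol.
Chair I is the less stable (higher-energy) conformer, and in that chair the tert-butyl group is axial.

axial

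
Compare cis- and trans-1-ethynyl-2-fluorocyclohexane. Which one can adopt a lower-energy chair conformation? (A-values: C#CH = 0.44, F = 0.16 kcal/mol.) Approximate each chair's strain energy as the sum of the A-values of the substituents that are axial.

trans

At 1,2 positions (parity opposite): cis → (a,e or e,a); trans → (e,e or a,a).
Best chair for cis: E = 0.16 kcal/mol; best chair for trans: E = 0.00 kcal/mol.
The trans isomer is lower by 0.16 kcal/mol.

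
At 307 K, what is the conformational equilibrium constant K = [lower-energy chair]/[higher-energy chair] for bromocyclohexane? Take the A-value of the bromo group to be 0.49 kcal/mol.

One chair has the bromo group axial (E = 0.49 kcal/mol) and the other has it equatorial (E = 0).
ΔG = 0.49 kcal/mol between the two chairs.
K = exp(ΔG/RT) with R = 1.987×10⁻³ kcal mol⁻¹ K⁻¹ and T = 307 K gives K ≈ 2.23.

K ≈ 2.23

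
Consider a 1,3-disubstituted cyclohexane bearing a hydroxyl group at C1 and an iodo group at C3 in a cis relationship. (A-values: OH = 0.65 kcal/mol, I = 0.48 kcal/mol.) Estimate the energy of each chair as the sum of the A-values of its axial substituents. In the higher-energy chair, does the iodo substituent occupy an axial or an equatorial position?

C1 and C3 have the same parity, so for the cis isomer the two substituents are e,e in one chair and a,a in the other.
Chair I (hydroxyl axial, iodo axial): E = 1.13 kcal/mol.
Chair II (hydroxyl equatorial, iodo equatorial): E = 0.00 kcal/mol.
Chair I is the less stable (higher-energy) conformer, and in that chair the iodo group is axial.

axial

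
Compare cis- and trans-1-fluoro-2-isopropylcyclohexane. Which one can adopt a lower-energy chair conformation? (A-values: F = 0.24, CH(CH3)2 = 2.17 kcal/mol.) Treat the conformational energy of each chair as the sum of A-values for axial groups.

trans

At 1,2 positions (parity opposite): cis → (a,e or e,a); trans → (e,e or a,a).
Best chair for cis: E = 0.24 kcal/mol; best chair for trans: E = 0.00 kcal/mol.
The trans isomer is lower by 0.24 kcal/mol.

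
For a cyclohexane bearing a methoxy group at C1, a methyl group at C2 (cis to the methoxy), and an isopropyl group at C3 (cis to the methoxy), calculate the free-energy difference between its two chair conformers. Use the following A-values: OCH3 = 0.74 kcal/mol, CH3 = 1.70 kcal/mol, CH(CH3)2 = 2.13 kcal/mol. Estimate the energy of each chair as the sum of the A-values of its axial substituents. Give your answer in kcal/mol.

1.17 kcal/mol

Chair I (methoxy axial, methyl equatorial, isopropyl axial): E = 2.87 kcal/mol.
Chair II (methoxy equatorial, methyl axial, isopropyl equatorial): E = 1.70 kcal/mol.
ΔE = 2.87 − 1.70 = 1.17 kcal/mol; chair II is more stable.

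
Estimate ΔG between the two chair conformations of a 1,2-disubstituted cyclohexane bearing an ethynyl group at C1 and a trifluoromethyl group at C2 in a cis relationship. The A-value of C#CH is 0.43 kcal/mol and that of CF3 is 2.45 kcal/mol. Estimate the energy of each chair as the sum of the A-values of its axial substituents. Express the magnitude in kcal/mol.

C1 and C2 have opposite parity, so for the cis isomer the two substituents are one axial and one equatorial in each chair.
Chair I (ethynyl axial, trifluoromethyl equatorial): E = 0.43 kcal/mol.
Chair II (ethynyl equatorial, trifluoromethyl axial): E = 2.45 kcal/mol.
ΔE = 2.45 − 0.43 = 2.02 kcal/mol; chair I is more stable.

2.02 kcal/mol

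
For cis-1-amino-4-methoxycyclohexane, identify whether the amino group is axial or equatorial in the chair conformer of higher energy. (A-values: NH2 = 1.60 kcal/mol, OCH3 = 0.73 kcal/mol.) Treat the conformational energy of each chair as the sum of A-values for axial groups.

axial

C1 and C4 have opposite parity, so for the cis isomer the two substituents are one axial and one equatorial in each chair.
Chair I (amino axial, methoxy equatorial): E = 1.60 kcal/mol.
Chair II (amino equatorial, methoxy axial): E = 0.73 kcal/mol.
Chair I is the less stable (higher-energy) conformer, and in that chair the amino group is axial.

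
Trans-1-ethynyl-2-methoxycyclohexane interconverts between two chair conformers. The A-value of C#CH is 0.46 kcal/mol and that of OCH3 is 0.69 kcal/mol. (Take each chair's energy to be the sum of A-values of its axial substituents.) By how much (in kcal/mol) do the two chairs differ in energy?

1.15 kcal/mol

C1 and C2 have opposite parity, so for the trans isomer the two substituents are e,e in one chair and a,a in the other.
Chair I (ethynyl axial, methoxy axial): E = 1.15 kcal/mol.
Chair II (ethynyl equatorial, methoxy equatorial): E = 0.00 kcal/mol.
ΔE = 1.15 − 0.00 = 1.15 kcal/mol; chair II is more stable.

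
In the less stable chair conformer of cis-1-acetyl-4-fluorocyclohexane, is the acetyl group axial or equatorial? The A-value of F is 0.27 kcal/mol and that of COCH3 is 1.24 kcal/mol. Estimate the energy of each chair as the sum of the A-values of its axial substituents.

axial

C1 and C4 have opposite parity, so for the cis isomer the two substituents are one axial and one equatorial in each chair.
Chair I (fluoro axial, acetyl equatorial): E = 0.27 kcal/mol.
Chair II (fluoro equatorial, acetyl axial): E = 1.24 kcal/mol.
Chair II is the less stable (higher-energy) conformer, and in that chair the acetyl group is axial.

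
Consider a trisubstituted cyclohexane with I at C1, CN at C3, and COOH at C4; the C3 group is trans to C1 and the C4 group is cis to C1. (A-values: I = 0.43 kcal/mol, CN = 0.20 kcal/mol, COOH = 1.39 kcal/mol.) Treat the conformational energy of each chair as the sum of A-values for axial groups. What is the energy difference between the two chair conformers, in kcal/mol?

Chair I (iodo axial, cyano equatorial, carboxyl equatorial): E = 0.43 kcal/mol.
Chair II (iodo equatorial, cyano axial, carboxyl axial): E = 1.59 kcal/mol.
ΔE = 1.59 − 0.43 = 1.16 kcal/mol; chair I is more stable.

1.16 kcal/mol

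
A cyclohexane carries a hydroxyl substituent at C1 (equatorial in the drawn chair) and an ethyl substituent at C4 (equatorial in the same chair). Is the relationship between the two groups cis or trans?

C1 and C4 have opposite parity, so their axial bonds point in opposite directions.
With opposite-parity carbons, two substituents on the same face are one axial and one equatorial; opposite faces give both axial or both equatorial.
Here the groups are equatorial/equatorial → opposite face → trans.

trans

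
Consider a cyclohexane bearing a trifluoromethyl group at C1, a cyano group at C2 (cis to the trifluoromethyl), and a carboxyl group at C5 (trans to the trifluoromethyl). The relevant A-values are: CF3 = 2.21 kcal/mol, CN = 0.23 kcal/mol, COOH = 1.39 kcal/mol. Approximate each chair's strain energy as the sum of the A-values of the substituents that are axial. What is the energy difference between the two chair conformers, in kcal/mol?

0.59 kcal/mol

Chair I (trifluoromethyl axial, cyano equatorial, carboxyl equatorial): E = 2.21 kcal/mol.
Chair II (trifluoromethyl equatorial, cyano axial, carboxyl axial): E = 1.62 kcal/mol.
ΔE = 2.21 − 1.62 = 0.59 kcal/mol; chair II is more stable.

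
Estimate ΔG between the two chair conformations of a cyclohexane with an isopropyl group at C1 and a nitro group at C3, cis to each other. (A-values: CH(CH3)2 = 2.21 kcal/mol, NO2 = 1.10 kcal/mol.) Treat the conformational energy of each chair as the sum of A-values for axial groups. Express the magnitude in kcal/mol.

3.31 kcal/mol

C1 and C3 have the same parity, so for the cis isomer the two substituents are e,e in one chair and a,a in the other.
Chair I (isopropyl axial, nitro axial): E = 3.31 kcal/mol.
Chair II (isopropyl equatorial, nitro equatorial): E = 0.00 kcal/mol.
ΔE = 3.31 − 0.00 = 3.31 kcal/mol; chair II is more stable.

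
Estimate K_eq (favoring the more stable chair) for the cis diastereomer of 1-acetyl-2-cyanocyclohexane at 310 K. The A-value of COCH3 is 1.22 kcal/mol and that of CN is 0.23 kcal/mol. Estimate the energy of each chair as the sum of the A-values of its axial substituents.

C1 and C2 have opposite parity, so for the cis isomer the two substituents are one axial and one equatorial in each chair.
Chair I (acetyl axial, cyano equatorial): E = 1.22 kcal/mol; chair II (acetyl equatorial, cyano axial): E = 0.23 kcal/mol.
ΔG = 0.99 kcal/mol between the two chairs.
K = exp(ΔG/RT) with R = 1.987×10⁻³ kcal mol⁻¹ K⁻¹ and T = 310 K gives K ≈ 4.99.

K ≈ 4.99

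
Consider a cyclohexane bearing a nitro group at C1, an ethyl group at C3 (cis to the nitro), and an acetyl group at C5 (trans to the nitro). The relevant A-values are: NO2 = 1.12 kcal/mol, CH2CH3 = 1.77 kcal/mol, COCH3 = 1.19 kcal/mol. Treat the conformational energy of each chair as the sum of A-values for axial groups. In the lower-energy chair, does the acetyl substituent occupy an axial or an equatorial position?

Chair I (nitro axial, ethyl axial, acetyl equatorial): E = 2.89 kcal/mol.
Chair II (nitro equatorial, ethyl equatorial, acetyl axial): E = 1.19 kcal/mol.
Chair II is the more stable (lower-energy) conformer, and in that chair the acetyl group is axial.

axial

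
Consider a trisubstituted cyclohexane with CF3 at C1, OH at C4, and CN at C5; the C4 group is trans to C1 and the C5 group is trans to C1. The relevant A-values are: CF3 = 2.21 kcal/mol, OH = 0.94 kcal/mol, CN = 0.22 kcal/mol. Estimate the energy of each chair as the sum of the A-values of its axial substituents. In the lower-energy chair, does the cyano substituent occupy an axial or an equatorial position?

Chair I (trifluoromethyl axial, hydroxyl axial, cyano equatorial): E = 3.15 kcal/mol.
Chair II (trifluoromethyl equatorial, hydroxyl equatorial, cyano axial): E = 0.22 kcal/mol.
Chair II is the more stable (lower-energy) conformer, and in that chair the cyano group is axial.

axial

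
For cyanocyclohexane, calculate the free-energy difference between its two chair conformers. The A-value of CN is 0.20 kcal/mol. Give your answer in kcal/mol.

0.20 kcal/mol

A monosubstituted cyclohexane has one chair with the cyano group axial (E = A = 0.20 kcal/mol) and one with it equatorial (E = 0).
ΔE = 0.20 − 0 = 0.20 kcal/mol.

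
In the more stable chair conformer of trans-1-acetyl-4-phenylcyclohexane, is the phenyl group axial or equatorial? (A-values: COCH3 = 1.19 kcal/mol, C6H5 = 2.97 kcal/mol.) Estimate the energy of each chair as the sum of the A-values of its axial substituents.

C1 and C4 have opposite parity, so for the trans isomer the two substituents are e,e in one chair and a,a in the other.
Chair I (acetyl axial, phenyl axial): E = 4.16 kcal/mol.
Chair II (acetyl equatorial, phenyl equatorial): E = 0.00 kcal/mol.
Chair II is the more stable (lower-energy) conformer, and in that chair the phenyl group is equatorial.

equatorial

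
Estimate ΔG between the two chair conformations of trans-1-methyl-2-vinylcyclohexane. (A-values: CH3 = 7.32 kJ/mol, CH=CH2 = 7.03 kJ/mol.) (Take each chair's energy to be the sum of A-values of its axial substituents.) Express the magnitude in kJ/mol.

C1 and C2 have opposite parity, so for the trans isomer the two substituents are e,e in one chair and a,a in the other.
Chair I (methyl axial, vinyl axial): E = 14.35 kJ/mol.
Chair II (methyl equatorial, vinyl equatorial): E = 0.00 kJ/mol.
ΔE = 14.35 − 0.00 = 14.35 kJ/mol; chair II is more stable.

14.35 kJ/mol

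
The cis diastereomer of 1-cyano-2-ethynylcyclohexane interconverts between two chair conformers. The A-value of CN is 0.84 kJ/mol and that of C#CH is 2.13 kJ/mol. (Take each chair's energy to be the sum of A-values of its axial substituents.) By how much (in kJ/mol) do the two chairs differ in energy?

1.29 kJ/mol

C1 and C2 have opposite parity, so for the cis isomer the two substituents are one axial and one equatorial in each chair.
Chair I (cyano axial, ethynyl equatorial): E = 0.84 kJ/mol.
Chair II (cyano equatorial, ethynyl axial): E = 2.13 kJ/mol.
ΔE = 2.13 − 0.84 = 1.29 kJ/mol; chair I is more stable.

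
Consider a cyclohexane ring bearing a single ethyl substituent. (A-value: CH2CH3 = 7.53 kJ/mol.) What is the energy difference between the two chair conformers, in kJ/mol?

7.53 kJ/mol

A monosubstituted cyclohexane has one chair with the ethyl group axial (E = A = 7.53 kJ/mol) and one with it equatorial (E = 0).
ΔE = 7.53 − 0 = 7.53 kJ/mol.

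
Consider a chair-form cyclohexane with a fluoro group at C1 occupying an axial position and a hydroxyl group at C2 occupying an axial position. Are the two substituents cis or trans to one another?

C1 and C2 have opposite parity, so their axial bonds point in opposite directions.
With opposite-parity carbons, two substituents on the same face are one axial and one equatorial; opposite faces give both axial or both equatorial.
Here the groups are axial/axial → opposite face → trans.

trans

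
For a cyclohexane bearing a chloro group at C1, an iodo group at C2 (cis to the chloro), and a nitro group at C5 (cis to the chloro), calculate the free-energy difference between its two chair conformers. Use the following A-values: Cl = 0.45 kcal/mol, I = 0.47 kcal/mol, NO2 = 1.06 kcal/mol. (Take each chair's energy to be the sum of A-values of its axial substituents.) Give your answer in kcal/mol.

Chair I (chloro axial, iodo equatorial, nitro axial): E = 1.51 kcal/mol.
Chair II (chloro equatorial, iodo axial, nitro equatorial): E = 0.47 kcal/mol.
ΔE = 1.51 − 0.47 = 1.04 kcal/mol; chair II is more stable.

1.04 kcal/mol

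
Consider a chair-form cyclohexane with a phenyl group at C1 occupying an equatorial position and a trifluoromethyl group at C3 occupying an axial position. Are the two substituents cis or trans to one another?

C1 and C3 have the same parity, so their axial bonds point in the same direction.
With same-parity carbons, two substituents on the same face are both axial or both equatorial; opposite faces give one of each.
Here the groups are equatorial/axial → opposite face → trans.

trans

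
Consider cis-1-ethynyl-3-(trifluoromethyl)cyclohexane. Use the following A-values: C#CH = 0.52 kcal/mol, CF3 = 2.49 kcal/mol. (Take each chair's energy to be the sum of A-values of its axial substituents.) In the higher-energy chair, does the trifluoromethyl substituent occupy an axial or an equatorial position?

axial

C1 and C3 have the same parity, so for the cis isomer the two substituents are e,e in one chair and a,a in the other.
Chair I (ethynyl axial, trifluoromethyl axial): E = 3.01 kcal/mol.
Chair II (ethynyl equatorial, trifluoromethyl equatorial): E = 0.00 kcal/mol.
Chair I is the less stable (higher-energy) conformer, and in that chair the trifluoromethyl group is axial.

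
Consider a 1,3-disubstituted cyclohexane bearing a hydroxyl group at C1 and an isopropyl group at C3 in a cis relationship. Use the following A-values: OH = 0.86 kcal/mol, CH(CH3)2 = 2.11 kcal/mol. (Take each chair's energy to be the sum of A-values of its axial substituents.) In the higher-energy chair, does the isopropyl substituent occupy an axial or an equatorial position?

C1 and C3 have the same parity, so for the cis isomer the two substituents are e,e in one chair and a,a in the other.
Chair I (hydroxyl axial, isopropyl axial): E = 2.97 kcal/mol.
Chair II (hydroxyl equatorial, isopropyl equatorial): E = 0.00 kcal/mol.
Chair I is the less stable (higher-energy) conformer, and in that chair the isopropyl group is axial.

axial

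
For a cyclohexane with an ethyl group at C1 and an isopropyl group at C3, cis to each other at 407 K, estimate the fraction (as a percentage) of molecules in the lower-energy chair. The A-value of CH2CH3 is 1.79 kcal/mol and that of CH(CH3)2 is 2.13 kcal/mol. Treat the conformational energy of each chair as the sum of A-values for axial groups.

99.2%

C1 and C3 have the same parity, so for the cis isomer the two substituents are e,e in one chair and a,a in the other.
Chair I (ethyl axial, isopropyl axial): E = 3.92 kcal/mol; chair II (ethyl equatorial, isopropyl equatorial): E = 0.00 kcal/mol.
ΔG = 3.92 kcal/mol between the two chairs.
K = exp(ΔG/RT) with R = 1.987×10⁻³ kcal mol⁻¹ K⁻¹ and T = 407 K gives K ≈ 127.
Fraction in the lower-energy chair = K/(K+1) = 99.2%.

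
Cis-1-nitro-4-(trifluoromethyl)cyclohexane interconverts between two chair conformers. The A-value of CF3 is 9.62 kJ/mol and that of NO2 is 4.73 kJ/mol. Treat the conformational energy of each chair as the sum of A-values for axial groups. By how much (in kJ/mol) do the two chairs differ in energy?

4.89 kJ/mol

C1 and C4 have opposite parity, so for the cis isomer the two substituents are one axial and one equatorial in each chair.
Chair I (trifluoromethyl axial, nitro equatorial): E = 9.62 kJ/mol.
Chair II (trifluoromethyl equatorial, nitro axial): E = 4.73 kJ/mol.
ΔE = 9.62 − 4.73 = 4.89 kJ/mol; chair II is more stable.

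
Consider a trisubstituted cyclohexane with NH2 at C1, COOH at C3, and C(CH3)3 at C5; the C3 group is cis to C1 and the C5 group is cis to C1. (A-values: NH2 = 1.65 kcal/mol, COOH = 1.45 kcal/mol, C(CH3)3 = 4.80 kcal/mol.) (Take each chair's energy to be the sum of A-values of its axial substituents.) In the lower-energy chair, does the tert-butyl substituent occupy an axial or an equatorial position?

equatorial

Chair I (amino axial, carboxyl axial, tert-butyl axial): E = 7.90 kcal/mol.
Chair II (amino equatorial, carboxyl equatorial, tert-butyl equatorial): E = 0.00 kcal/mol.
Chair II is the more stable (lower-energy) conformer, and in that chair the tert-butyl group is equatorial.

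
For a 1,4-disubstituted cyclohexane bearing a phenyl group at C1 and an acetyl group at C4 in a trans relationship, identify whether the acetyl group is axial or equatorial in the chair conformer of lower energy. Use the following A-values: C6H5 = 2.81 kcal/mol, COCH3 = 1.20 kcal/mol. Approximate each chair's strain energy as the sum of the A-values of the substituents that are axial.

equatorial

C1 and C4 have opposite parity, so for the trans isomer the two substituents are e,e in one chair and a,a in the other.
Chair I (phenyl axial, acetyl axial): E = 4.01 kcal/mol.
Chair II (phenyl equatorial, acetyl equatorial): E = 0.00 kcal/mol.
Chair II is the more stable (lower-energy) conformer, and in that chair the acetyl group is equatorial.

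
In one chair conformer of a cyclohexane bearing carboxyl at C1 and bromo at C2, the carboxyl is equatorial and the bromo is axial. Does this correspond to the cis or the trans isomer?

cis

C1 and C2 have opposite parity, so their axial bonds point in opposite directions.
With opposite-parity carbons, two substituents on the same face are one axial and one equatorial; opposite faces give both axial or both equatorial.
Here the groups are equatorial/axial → same face → cis.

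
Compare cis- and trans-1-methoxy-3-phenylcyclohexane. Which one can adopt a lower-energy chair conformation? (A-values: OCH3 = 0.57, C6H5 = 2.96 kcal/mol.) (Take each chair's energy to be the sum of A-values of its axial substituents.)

cis

At 1,3 positions (parity same): cis → (e,e or a,a); trans → (a,e or e,a).
Best chair for cis: E = 0.00 kcal/mol; best chair for trans: E = 0.57 kcal/mol.
The cis isomer is lower by 0.57 kcal/mol.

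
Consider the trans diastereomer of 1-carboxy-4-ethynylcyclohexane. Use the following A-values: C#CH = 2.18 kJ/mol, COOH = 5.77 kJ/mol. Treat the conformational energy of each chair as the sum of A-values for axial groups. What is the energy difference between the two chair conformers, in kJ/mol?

C1 and C4 have opposite parity, so for the trans isomer the two substituents are e,e in one chair and a,a in the other.
Chair I (ethynyl axial, carboxyl axial): E = 7.95 kJ/mol.
Chair II (ethynyl equatorial, carboxyl equatorial): E = 0.00 kJ/mol.
ΔE = 7.95 − 0.00 = 7.95 kJ/mol; chair II is more stable.

7.95 kJ/mol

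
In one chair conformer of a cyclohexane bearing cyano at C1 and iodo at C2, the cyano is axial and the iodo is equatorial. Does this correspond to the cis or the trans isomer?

cis

C1 and C2 have opposite parity, so their axial bonds point in opposite directions.
With opposite-parity carbons, two substituents on the same face are one axial and one equatorial; opposite faces give both axial or both equatorial.
Here the groups are axial/equatorial → same face → cis.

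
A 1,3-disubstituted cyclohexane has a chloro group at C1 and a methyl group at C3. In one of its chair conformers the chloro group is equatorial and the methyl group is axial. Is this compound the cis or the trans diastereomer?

C1 and C3 have the same parity, so their axial bonds point in the same direction.
With same-parity carbons, two substituents on the same face are both axial or both equatorial; opposite faces give one of each.
Here the groups are equatorial/axial → opposite face → trans.

trans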